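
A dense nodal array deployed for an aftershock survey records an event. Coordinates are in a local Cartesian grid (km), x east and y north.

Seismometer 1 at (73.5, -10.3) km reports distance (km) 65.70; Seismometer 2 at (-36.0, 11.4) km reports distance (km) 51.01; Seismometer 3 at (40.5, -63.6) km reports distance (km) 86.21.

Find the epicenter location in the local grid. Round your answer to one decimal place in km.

x ≈ 14.5 km, y ≈ 18.6 km

Circle about each station: (x − 73.5)² + (y + 10.3)² = 65.70²; (x + 36.0)² + (y − 11.4)² = 51.01²; (x − 40.5)² + (y + 63.6)² = 86.21².
Subtracting pairs of circle equations eliminates x²+y² and gives linear equations (the radical axes):
-219.0 x + 43.4 y = -2367.91
-66.0 x − 106.6 y = -2938.80
Solving the 2×2 system: x ≈ 14.5, y ≈ 18.6 km.
Check against Seismometer 1 (with the unrounded x, y): √((x − 73.5)²+(y + 10.3)²) = 65.70 ≈ 65.70 km. ✓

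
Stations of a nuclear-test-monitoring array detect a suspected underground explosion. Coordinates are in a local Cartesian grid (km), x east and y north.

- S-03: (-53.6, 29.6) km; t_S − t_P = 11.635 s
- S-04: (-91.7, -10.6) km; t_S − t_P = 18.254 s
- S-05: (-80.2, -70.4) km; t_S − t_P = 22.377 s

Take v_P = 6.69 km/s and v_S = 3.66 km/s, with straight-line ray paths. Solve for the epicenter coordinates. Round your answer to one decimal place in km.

Distance from S−P lag: d = Δt · v_P v_S / (v_P − v_S) = Δt · (6.69·3.66)/(6.69−3.66) ≈ 8.0810·Δt.
So d_S-03 = 94.02, d_S-04 = 147.51, d_S-05 = 180.83 km.
Circle about each station: (x + 53.6)² + (y − 29.6)² = 94.02²; (x + 91.7)² + (y + 10.6)² = 147.51²; (x + 80.2)² + (y + 70.4)² = 180.83².
Subtracting pairs of circle equations eliminates x²+y² and gives linear equations (the radical axes):
-76.2 x − 80.4 y = -8147.31
-53.2 x − 200.0 y = -16220.65
Solving the 2×2 system: x ≈ 29.7, y ≈ 73.2 km.

(29.7, 73.2)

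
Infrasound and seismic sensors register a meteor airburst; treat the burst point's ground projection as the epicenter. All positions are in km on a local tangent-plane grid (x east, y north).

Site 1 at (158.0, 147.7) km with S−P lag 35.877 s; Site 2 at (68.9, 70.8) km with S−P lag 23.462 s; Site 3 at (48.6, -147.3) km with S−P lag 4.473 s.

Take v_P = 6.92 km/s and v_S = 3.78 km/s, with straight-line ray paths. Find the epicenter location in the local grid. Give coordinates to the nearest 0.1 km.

Distance from S−P lag: d = Δt · v_P v_S / (v_P − v_S) = Δt · (6.92·3.78)/(6.92−3.78) ≈ 8.3304·Δt.
So d_Site 1 = 298.87, d_Site 2 = 195.45, d_Site 3 = 37.26 km.
Circle about each station: (x − 158.0)² + (y − 147.7)² = 298.87²; (x − 68.9)² + (y − 70.8)² = 195.45²; (x − 48.6)² + (y + 147.3)² = 37.26².
Subtracting pairs of circle equations eliminates x²+y² and gives linear equations (the radical axes):
-178.2 x − 153.8 y = 14103.13
-218.8 x − 590.0 y = 65214.93
Solving the 2×2 system: x ≈ 23.9, y ≈ -119.4 km.

x ≈ 23.9 km, y ≈ -119.4 km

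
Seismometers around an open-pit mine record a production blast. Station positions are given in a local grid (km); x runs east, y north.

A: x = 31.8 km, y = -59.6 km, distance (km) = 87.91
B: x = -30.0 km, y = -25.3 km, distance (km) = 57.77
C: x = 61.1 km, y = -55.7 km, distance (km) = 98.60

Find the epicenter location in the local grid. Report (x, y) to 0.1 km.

x ≈ 1.7 km, y ≈ 23.0 km

Circle about each station: (x − 31.8)² + (y + 59.6)² = 87.91²; (x + 30.0)² + (y + 25.3)² = 57.77²; (x − 61.1)² + (y + 55.7)² = 98.60².
Subtracting pairs of circle equations eliminates x²+y² and gives linear equations (the radical axes):
-123.6 x + 68.6 y = 1367.49
58.6 x + 7.8 y = 278.51
Solving the 2×2 system: x ≈ 1.7, y ≈ 23.0 km.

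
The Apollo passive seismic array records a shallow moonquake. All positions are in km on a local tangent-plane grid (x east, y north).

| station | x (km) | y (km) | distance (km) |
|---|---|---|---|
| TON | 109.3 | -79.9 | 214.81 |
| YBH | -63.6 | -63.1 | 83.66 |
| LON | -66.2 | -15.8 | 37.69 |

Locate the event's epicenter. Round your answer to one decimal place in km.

Circle about each station: (x − 109.3)² + (y + 79.9)² = 214.81²; (x + 63.6)² + (y + 63.1)² = 83.66²; (x + 66.2)² + (y + 15.8)² = 37.69².
Subtracting the TON equation from the YBH and LON equations removes the quadratic terms:
-345.8 x + 33.6 y = 28840.41
-351.0 x + 128.2 y = 31024.38
Solving the 2×2 system: x ≈ -81.6, y ≈ 18.6 km.

(-81.6, 18.6)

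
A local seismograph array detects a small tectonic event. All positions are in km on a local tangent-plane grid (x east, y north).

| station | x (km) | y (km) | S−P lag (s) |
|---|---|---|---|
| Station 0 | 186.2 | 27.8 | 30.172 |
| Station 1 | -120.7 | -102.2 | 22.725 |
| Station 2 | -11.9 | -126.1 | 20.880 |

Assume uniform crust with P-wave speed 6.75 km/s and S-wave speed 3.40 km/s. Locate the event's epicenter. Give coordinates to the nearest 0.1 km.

Distance from S−P lag: d = Δt · v_P v_S / (v_P − v_S) = Δt · (6.75·3.40)/(6.75−3.40) ≈ 6.8507·Δt.
So d_Station 0 = 206.70, d_Station 1 = 155.68, d_Station 2 = 143.04 km.
Circle about each station: (x − 186.2)² + (y − 27.8)² = 206.70²; (x + 120.7)² + (y + 102.2)² = 155.68²; (x + 11.9)² + (y + 126.1)² = 143.04².
Subtracting the Station 0 equation from the Station 1 and Station 2 equations removes the quadratic terms:
-613.8 x − 260.0 y = 8058.68
-396.2 x − 307.8 y = 2863.99
Solving the 2×2 system: x ≈ -20.2, y ≈ 16.7 km.

-20.2 km east, 16.7 km north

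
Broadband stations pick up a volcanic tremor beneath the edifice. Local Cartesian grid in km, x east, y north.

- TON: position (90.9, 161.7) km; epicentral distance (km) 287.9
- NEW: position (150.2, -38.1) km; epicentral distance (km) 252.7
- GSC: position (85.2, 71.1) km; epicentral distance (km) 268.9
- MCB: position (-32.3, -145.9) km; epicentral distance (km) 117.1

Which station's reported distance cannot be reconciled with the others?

Solve using three stations at a time. Using TON, NEW, MCB (subtract circle equations pairwise → linear system) gives (x, y) ≈ (-102.1, -51.9).
Distances from that point to each station vs reported:
  TON: calculated 287.9 vs reported 287.9 → residual 0.0 km
  NEW: calculated 252.7 vs reported 252.7 → residual 0.0 km
  GSC: calculated 224.1 vs reported 268.9 → residual 44.8 km
  MCB: calculated 117.1 vs reported 117.1 → residual 0.0 km
TON, NEW, MCB are mutually consistent (residuals ≈ 0); GSC is off by 44.8 km.

GSC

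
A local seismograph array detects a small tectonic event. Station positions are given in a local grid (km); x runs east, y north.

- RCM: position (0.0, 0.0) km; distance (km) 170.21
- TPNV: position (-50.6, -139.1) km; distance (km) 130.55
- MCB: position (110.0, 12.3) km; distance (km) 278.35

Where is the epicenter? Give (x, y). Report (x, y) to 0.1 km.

-157.6 km east, -64.3 km north

Circle about each station: x² + y² = 170.21²; (x + 50.6)² + (y + 139.1)² = 130.55²; (x − 110.0)² + (y − 12.3)² = 278.35².
Subtracting the RCM equation from the TPNV and MCB equations removes the quadratic terms:
-101.2 x − 278.2 y = 33837.31
220.0 x + 24.6 y = -36255.99
Solving the 2×2 system: x ≈ -157.6, y ≈ -64.3 km.
Check against RCM (with the unrounded x, y): √(x²+y²) = 170.22 ≈ 170.21 km. ✓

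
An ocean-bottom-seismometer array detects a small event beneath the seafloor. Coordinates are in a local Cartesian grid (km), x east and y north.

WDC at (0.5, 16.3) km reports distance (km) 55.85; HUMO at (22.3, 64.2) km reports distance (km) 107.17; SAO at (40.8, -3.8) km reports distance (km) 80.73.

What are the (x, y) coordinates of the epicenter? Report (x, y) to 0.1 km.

x ≈ -37.1 km, y ≈ -25.0 km

Circle about each station: (x − 0.5)² + (y − 16.3)² = 55.85²; (x − 22.3)² + (y − 64.2)² = 107.17²; (x − 40.8)² + (y + 3.8)² = 80.73².
Subtracting the WDC equation from the HUMO and SAO equations removes the quadratic terms:
43.6 x + 95.8 y = -4013.20
80.6 x − 40.2 y = -1984.97
Solving the 2×2 system: x ≈ -37.1, y ≈ -25.0 km.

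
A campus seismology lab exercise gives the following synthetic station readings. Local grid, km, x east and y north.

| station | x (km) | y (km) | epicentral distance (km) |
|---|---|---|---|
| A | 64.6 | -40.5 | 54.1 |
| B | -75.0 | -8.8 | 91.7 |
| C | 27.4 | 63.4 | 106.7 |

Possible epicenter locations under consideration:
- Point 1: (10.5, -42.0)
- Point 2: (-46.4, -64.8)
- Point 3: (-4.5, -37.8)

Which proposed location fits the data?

Point 1

For each candidate, compare |candidate − station| to the reported distance:
Point 1: residuals A 0.0, B 0.0, C 0.0 → max 0.0 km
Point 2: residuals A 59.5, B 28.8, C 41.2 → max 59.5 km
Point 3: residuals A 15.1, B 15.5, C 0.6 → max 15.5 km
Only Point 1 has all residuals ≈ 0.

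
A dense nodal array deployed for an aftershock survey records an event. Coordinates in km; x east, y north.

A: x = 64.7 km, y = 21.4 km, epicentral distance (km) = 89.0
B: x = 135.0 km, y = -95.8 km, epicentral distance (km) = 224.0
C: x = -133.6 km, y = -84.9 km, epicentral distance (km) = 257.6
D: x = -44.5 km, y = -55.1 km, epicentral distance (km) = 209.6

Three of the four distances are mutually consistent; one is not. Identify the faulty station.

D

Solve using three stations at a time. Using A, B, C (subtract circle equations pairwise → linear system) gives (x, y) ≈ (38.8, 106.5).
Distances from that point to each station vs reported:
  A: calculated 88.9 vs reported 89.0 → residual 0.1 km
  B: calculated 224.0 vs reported 224.0 → residual 0.0 km
  C: calculated 257.6 vs reported 257.6 → residual 0.0 km
  D: calculated 181.8 vs reported 209.6 → residual 27.8 km
A, B, C are mutually consistent (residuals ≈ 0); D is off by 27.8 km.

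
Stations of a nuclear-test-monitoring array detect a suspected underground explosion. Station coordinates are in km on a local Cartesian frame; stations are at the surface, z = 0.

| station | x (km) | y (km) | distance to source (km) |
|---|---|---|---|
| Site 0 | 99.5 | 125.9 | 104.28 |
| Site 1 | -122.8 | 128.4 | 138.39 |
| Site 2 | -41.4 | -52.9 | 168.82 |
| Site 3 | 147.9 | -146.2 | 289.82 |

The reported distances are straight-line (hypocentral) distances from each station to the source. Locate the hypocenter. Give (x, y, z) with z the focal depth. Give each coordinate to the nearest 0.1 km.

Each station gives a sphere (x−x_i)² + (y−y_i)² + z² = d_i² (stations at z=0).
Subtracting the Site 0 sphere from Site 1 and Site 2: z² cancels, leaving linear equations in x and y:
-444.6 x + 5.0 y = -2462.13
-281.8 x − 357.6 y = -38864.56
Solving: x ≈ 6.701, y ≈ 103.401 km (keep extra digits for the depth step; rounded: 6.7, 103.4).
Then from the Site 0 sphere: z² = 104.28² − (x − 99.5)² − (y − 125.9)² with x = 6.701, y = 103.401, so z ≈ 41.910 ≈ 41.9 km.

(6.7, 103.4, 41.9)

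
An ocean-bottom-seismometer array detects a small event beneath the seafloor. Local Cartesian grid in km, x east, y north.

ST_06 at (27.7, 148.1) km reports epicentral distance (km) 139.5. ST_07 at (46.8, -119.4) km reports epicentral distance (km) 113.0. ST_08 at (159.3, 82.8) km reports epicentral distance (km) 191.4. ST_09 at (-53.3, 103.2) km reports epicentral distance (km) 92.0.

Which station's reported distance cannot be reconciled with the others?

ST_07

Solve using three stations at a time. Using ST_06, ST_08, ST_09 (subtract circle equations pairwise → linear system) gives (x, y) ≈ (-20.5, 17.1).
Distances from that point to each station vs reported:
  ST_06: calculated 139.6 vs reported 139.5 → residual 0.1 km
  ST_07: calculated 152.2 vs reported 113.0 → residual 39.2 km
  ST_08: calculated 191.4 vs reported 191.4 → residual 0.0 km
  ST_09: calculated 92.1 vs reported 92.0 → residual 0.1 km
ST_06, ST_08, ST_09 are mutually consistent (residuals ≈ 0); ST_07 is off by 39.2 km.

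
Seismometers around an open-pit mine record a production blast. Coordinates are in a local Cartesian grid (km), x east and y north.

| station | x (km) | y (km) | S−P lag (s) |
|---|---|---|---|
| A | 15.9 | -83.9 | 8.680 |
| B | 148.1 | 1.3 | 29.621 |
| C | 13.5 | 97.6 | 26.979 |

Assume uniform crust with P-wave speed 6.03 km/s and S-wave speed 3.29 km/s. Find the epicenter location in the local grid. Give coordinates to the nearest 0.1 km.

Distance from S−P lag: d = Δt · v_P v_S / (v_P − v_S) = Δt · (6.03·3.29)/(6.03−3.29) ≈ 7.2404·Δt.
So d_A = 62.85, d_B = 214.47, d_C = 195.34 km.
Circle about each station: (x − 15.9)² + (y + 83.9)² = 62.85²; (x − 148.1)² + (y − 1.3)² = 214.47²; (x − 13.5)² + (y − 97.6)² = 195.34².
Subtracting the A equation from the B and C equations removes the quadratic terms:
264.4 x + 170.4 y = -27403.98
-4.8 x + 363.0 y = -31791.60
Solving the 2×2 system: x ≈ -46.8, y ≈ -88.2 km.
Check against A (with the unrounded x, y): √((x − 15.9)²+(y + 83.9)²) = 62.85 ≈ 62.85 km. ✓

x ≈ -46.8 km, y ≈ -88.2 km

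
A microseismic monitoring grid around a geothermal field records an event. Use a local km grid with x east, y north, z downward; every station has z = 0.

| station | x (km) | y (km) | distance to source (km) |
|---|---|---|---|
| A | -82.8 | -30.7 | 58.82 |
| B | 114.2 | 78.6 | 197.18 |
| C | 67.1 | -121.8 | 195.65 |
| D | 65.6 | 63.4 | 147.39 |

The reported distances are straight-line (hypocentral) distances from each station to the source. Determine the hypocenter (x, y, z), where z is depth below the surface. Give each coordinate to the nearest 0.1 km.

x ≈ -68.9 km, y ≈ 14.4 km, depth ≈ 35.1 km

Each station gives a sphere (x−x_i)² + (y−y_i)² + z² = d_i² (stations at z=0).
Subtracting the A sphere from B and C: z² cancels, leaving linear equations in x and y:
394.0 x + 218.6 y = -23998.89
299.8 x − 182.2 y = -23279.81
Solving: x ≈ -68.900, y ≈ 14.399 km (keep extra digits for the depth step; rounded: -68.9, 14.4).
Then from the A sphere: z² = 58.82² − (x + 82.8)² − (y + 30.7)² with x = -68.900, y = 14.399, so z ≈ 35.109 ≈ 35.1 km.
Check against D (with the unrounded solution): distance 147.39 ≈ 147.39 km. ✓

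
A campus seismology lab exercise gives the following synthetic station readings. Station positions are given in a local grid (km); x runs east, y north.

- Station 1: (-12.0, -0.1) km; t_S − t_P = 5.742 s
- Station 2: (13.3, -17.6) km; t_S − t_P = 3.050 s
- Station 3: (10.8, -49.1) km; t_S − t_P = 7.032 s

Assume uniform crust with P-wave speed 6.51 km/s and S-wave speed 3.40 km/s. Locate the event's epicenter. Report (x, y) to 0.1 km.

x ≈ 28.8 km, y ≈ -2.4 km

Distance from S−P lag: d = Δt · v_P v_S / (v_P − v_S) = Δt · (6.51·3.40)/(6.51−3.40) ≈ 7.1170·Δt.
So d_Station 1 = 40.87, d_Station 2 = 21.71, d_Station 3 = 50.05 km.
Circle about each station: (x + 12.0)² + (y + 0.1)² = 40.87²; (x − 13.3)² + (y + 17.6)² = 21.71²; (x − 10.8)² + (y + 49.1)² = 50.05².
Subtracting pairs of circle equations eliminates x²+y² and gives linear equations (the radical axes):
50.6 x − 35.0 y = 1541.67
45.6 x − 98.0 y = 1548.79
Solving the 2×2 system: x ≈ 28.8, y ≈ -2.4 km.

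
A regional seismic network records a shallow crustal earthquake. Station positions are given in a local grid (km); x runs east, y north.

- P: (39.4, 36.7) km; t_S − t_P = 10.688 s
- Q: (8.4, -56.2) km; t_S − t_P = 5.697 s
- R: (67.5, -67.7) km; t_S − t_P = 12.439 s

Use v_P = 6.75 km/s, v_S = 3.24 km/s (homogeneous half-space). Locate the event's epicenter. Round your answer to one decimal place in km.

Distance from S−P lag: d = Δt · v_P v_S / (v_P − v_S) = Δt · (6.75·3.24)/(6.75−3.24) ≈ 6.2308·Δt.
So d_P = 66.59, d_Q = 35.50, d_R = 77.50 km.
Circle about each station: (x − 39.4)² + (y − 36.7)² = 66.59²; (x − 8.4)² + (y + 56.2)² = 35.50²; (x − 67.5)² + (y + 67.7)² = 77.50².
Subtracting the P equation from the Q and R equations removes the quadratic terms:
-62.0 x − 185.8 y = 3503.73
56.2 x − 208.8 y = 4668.27
Solving the 2×2 system: x ≈ 5.8, y ≈ -20.8 km.

5.8 km east, -20.8 km north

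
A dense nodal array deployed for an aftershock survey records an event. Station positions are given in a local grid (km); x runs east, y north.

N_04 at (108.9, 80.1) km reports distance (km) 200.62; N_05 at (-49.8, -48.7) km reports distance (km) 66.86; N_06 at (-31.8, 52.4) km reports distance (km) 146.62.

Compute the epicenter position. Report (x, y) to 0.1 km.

x ≈ 2.7 km, y ≈ -90.1 km

Circle about each station: (x − 108.9)² + (y − 80.1)² = 200.62²; (x + 49.8)² + (y + 48.7)² = 66.86²; (x + 31.8)² + (y − 52.4)² = 146.62².
Subtracting pairs of circle equations eliminates x²+y² and gives linear equations (the radical axes):
-317.4 x − 257.6 y = 22354.63
-281.4 x − 55.4 y = 4232.74
Solving the 2×2 system: x ≈ 2.7, y ≈ -90.1 km.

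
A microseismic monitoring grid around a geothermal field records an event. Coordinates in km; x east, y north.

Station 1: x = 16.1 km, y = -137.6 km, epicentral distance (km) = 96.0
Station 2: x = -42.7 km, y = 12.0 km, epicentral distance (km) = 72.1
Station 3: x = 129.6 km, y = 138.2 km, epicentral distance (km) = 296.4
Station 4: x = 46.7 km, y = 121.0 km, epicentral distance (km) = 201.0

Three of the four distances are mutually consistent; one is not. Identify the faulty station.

Station 3

Solve using three stations at a time. Using Station 1, Station 2, Station 4 (subtract circle equations pairwise → linear system) gives (x, y) ≈ (-40.5, -60.1).
Distances from that point to each station vs reported:
  Station 1: calculated 96.0 vs reported 96.0 → residual 0.0 km
  Station 2: calculated 72.1 vs reported 72.1 → residual 0.0 km
  Station 3: calculated 261.3 vs reported 296.4 → residual 35.1 km
  Station 4: calculated 201.0 vs reported 201.0 → residual 0.0 km
Station 1, Station 2, Station 4 are mutually consistent (residuals ≈ 0); Station 3 is off by 35.1 km.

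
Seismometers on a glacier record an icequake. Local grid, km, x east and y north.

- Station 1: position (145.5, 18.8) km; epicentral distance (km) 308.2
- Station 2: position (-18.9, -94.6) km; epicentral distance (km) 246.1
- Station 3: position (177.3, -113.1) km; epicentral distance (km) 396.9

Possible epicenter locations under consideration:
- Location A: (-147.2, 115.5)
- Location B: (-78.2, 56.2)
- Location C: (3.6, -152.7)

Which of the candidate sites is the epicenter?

Location A

For each candidate, compare |candidate − station| to the reported distance:
Location A: residuals Station 1 0.1, Station 2 0.1, Station 3 0.0 → max 0.1 km
Location B: residuals Station 1 81.4, Station 2 84.1, Station 3 90.4 → max 90.4 km
Location C: residuals Station 1 85.6, Station 2 183.8, Station 3 218.7 → max 218.7 km
Only Location A has all residuals ≈ 0.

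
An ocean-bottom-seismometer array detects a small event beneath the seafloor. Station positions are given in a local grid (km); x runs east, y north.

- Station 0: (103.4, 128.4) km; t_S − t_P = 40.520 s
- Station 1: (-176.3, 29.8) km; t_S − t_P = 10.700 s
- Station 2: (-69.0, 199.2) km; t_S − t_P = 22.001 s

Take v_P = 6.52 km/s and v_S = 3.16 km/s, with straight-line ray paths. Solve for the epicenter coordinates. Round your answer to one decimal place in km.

Distance from S−P lag: d = Δt · v_P v_S / (v_P − v_S) = Δt · (6.52·3.16)/(6.52−3.16) ≈ 6.1319·Δt.
So d_Station 0 = 248.46, d_Station 1 = 65.61, d_Station 2 = 134.91 km.
Circle about each station: (x − 103.4)² + (y − 128.4)² = 248.46²; (x + 176.3)² + (y − 29.8)² = 65.61²; (x + 69.0)² + (y − 199.2)² = 134.91².
Subtracting the Station 0 equation from the Station 1 and Station 2 equations removes the quadratic terms:
-559.4 x − 197.2 y = 62219.31
-344.8 x + 141.6 y = 60795.18
Solving the 2×2 system: x ≈ -141.3, y ≈ 85.3 km.

-141.3 km east, 85.3 km north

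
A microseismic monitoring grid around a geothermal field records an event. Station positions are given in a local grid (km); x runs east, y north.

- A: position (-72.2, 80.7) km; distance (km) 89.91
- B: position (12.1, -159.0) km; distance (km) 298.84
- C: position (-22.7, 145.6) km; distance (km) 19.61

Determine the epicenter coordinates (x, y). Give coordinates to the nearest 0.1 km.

Circle about each station: (x + 72.2)² + (y − 80.7)² = 89.91²; (x − 12.1)² + (y + 159.0)² = 298.84²; (x + 22.7)² + (y − 145.6)² = 19.61².
Subtracting pairs of circle equations eliminates x²+y² and gives linear equations (the radical axes):
168.6 x − 479.4 y = -67519.46
99.0 x + 129.8 y = 17688.58
Solving the 2×2 system: x ≈ -4.1, y ≈ 139.4 km.

-4.1 km east, 139.4 km north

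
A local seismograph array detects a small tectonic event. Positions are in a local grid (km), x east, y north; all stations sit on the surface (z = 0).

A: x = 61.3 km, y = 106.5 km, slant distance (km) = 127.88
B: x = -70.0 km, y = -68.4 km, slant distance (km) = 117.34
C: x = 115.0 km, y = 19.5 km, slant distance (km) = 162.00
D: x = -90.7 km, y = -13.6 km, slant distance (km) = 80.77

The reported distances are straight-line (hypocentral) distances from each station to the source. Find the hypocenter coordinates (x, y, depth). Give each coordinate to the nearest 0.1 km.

x ≈ -41.7 km, y ≈ 39.7 km, depth ≈ 35.8 km

Each station gives a sphere (x−x_i)² + (y−y_i)² + z² = d_i² (stations at z=0).
Subtracting the A sphere from B and C: z² cancels, leaving linear equations in x and y:
-262.6 x − 349.8 y = -2936.76
107.4 x − 174.0 y = -11385.40
Solving: x ≈ -41.696, y ≈ 39.697 km (keep extra digits for the depth step; rounded: -41.7, 39.7).
Then from the A sphere: z² = 127.88² − (x − 61.3)² − (y − 106.5)² with x = -41.696, y = 39.697, so z ≈ 35.812 ≈ 35.8 km.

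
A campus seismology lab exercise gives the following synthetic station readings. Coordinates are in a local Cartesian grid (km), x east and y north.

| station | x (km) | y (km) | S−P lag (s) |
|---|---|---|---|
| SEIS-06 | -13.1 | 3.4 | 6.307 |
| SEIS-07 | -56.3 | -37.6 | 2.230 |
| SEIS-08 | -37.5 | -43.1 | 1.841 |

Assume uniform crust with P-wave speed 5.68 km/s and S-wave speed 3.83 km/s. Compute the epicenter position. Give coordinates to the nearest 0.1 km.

Distance from S−P lag: d = Δt · v_P v_S / (v_P − v_S) = Δt · (5.68·3.83)/(5.68−3.83) ≈ 11.7591·Δt.
So d_SEIS-06 = 74.16, d_SEIS-07 = 26.22, d_SEIS-08 = 21.65 km.
Circle about each station: (x + 13.1)² + (y − 3.4)² = 74.16²; (x + 56.3)² + (y + 37.6)² = 26.22²; (x + 37.5)² + (y + 43.1)² = 21.65².
Subtracting the SEIS-06 equation from the SEIS-07 and SEIS-08 equations removes the quadratic terms:
-86.4 x − 82.0 y = 9212.50
-48.8 x − 93.0 y = 8111.67
Solving the 2×2 system: x ≈ -47.5, y ≈ -62.3 km.
Check against SEIS-06 (with the unrounded x, y): √((x + 13.1)²+(y − 3.4)²) = 74.16 ≈ 74.16 km. ✓

-47.5 km east, -62.3 km north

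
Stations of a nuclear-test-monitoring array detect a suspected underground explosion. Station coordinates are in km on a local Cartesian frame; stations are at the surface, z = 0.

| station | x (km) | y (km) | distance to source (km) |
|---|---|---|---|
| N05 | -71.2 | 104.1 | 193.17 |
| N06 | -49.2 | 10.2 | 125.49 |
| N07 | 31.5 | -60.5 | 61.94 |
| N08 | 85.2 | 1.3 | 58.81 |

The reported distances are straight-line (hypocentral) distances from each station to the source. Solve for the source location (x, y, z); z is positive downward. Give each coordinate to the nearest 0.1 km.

x ≈ 61.4 km, y ≈ -29.2 km, depth ≈ 44.3 km

Each station gives a sphere (x−x_i)² + (y−y_i)² + z² = d_i² (stations at z=0).
Subtracting the N05 sphere from N06 and N07: z² cancels, leaving linear equations in x and y:
44.0 x − 187.8 y = 8185.34
205.4 x − 329.2 y = 22224.34
Solving: x ≈ 61.401, y ≈ -29.200 km (keep extra digits for the depth step; rounded: 61.4, -29.2).
Then from the N05 sphere: z² = 193.17² − (x + 71.2)² − (y − 104.1)² with x = 61.401, y = -29.200, so z ≈ 44.303 ≈ 44.3 km.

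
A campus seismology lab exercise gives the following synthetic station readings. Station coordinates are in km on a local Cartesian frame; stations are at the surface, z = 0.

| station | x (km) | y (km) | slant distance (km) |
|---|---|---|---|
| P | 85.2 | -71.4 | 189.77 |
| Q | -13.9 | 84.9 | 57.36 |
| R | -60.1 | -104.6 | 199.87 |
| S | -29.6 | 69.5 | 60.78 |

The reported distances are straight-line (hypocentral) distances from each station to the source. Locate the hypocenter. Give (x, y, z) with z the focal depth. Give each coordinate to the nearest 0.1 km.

(-12.5, 80.9, 57.2)

Each station gives a sphere (x−x_i)² + (y−y_i)² + z² = d_i² (stations at z=0).
Subtracting the P sphere from Q and R: z² cancels, leaving linear equations in x and y:
-198.2 x + 312.6 y = 27766.70
-290.6 x − 66.4 y = -1739.19
Solving: x ≈ -12.500, y ≈ 80.899 km (keep extra digits for the depth step; rounded: -12.5, 80.9).
Then from the P sphere: z² = 189.77² − (x − 85.2)² − (y + 71.4)² with x = -12.500, y = 80.899, so z ≈ 57.205 ≈ 57.2 km.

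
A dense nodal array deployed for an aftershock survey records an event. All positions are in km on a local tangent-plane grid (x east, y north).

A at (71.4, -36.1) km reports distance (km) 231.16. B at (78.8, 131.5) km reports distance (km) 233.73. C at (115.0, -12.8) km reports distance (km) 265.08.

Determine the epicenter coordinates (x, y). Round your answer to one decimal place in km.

x ≈ -141.6 km, y ≈ 53.7 km

Circle about each station: (x − 71.4)² + (y + 36.1)² = 231.16²; (x − 78.8)² + (y − 131.5)² = 233.73²; (x − 115.0)² + (y + 12.8)² = 265.08².
Subtracting the A equation from the B and C equations removes the quadratic terms:
14.8 x + 335.2 y = 15905.75
87.2 x + 46.6 y = -9844.79
Solving the 2×2 system: x ≈ -141.6, y ≈ 53.7 km.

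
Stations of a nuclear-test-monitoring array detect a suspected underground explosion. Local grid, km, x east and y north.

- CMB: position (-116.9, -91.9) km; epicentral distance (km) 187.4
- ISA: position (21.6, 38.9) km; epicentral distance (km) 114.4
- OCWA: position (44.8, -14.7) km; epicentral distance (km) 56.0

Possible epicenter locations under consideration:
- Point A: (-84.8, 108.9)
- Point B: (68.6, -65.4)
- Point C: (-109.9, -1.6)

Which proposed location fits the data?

Point B

For each candidate, compare |candidate − station| to the reported distance:
Point A: residuals CMB 15.9, ISA 13.0, OCWA 123.1 → max 123.1 km
Point B: residuals CMB 0.0, ISA 0.0, OCWA 0.0 → max 0.0 km
Point C: residuals CMB 96.8, ISA 23.2, OCWA 99.3 → max 99.3 km
Only Point B has all residuals ≈ 0.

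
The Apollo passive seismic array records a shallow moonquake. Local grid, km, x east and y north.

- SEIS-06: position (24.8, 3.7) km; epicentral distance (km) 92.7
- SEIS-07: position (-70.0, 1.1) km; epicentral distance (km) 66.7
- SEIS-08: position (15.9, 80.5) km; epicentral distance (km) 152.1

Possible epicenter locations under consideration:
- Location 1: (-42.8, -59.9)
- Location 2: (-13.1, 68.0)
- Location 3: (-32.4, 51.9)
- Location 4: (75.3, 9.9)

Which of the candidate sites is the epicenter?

For each candidate, compare |candidate − station| to the reported distance:
Location 1: residuals SEIS-06 0.1, SEIS-07 0.1, SEIS-08 0.1 → max 0.1 km
Location 2: residuals SEIS-06 18.1, SEIS-07 21.1, SEIS-08 120.5 → max 120.5 km
Location 3: residuals SEIS-06 17.9, SEIS-07 3.5, SEIS-08 96.0 → max 96.0 km
Location 4: residuals SEIS-06 41.8, SEIS-07 78.9, SEIS-08 59.8 → max 78.9 km
Only Location 1 has all residuals ≈ 0.

Location 1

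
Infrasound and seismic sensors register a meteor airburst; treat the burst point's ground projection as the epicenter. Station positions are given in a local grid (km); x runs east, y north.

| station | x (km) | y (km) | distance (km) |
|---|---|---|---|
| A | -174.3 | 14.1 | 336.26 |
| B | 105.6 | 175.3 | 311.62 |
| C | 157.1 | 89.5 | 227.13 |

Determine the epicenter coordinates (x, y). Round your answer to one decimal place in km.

x ≈ 126.8 km, y ≈ -135.6 km

Circle about each station: (x + 174.3)² + (y − 14.1)² = 336.26²; (x − 105.6)² + (y − 175.3)² = 311.62²; (x − 157.1)² + (y − 89.5)² = 227.13².
Subtracting pairs of circle equations eliminates x²+y² and gives linear equations (the radical axes):
559.8 x + 322.4 y = 27265.91
662.8 x + 150.8 y = 63594.11
Solving the 2×2 system: x ≈ 126.8, y ≈ -135.6 km.
Check against A (with the unrounded x, y): √((x + 174.3)²+(y − 14.1)²) = 336.26 ≈ 336.26 km. ✓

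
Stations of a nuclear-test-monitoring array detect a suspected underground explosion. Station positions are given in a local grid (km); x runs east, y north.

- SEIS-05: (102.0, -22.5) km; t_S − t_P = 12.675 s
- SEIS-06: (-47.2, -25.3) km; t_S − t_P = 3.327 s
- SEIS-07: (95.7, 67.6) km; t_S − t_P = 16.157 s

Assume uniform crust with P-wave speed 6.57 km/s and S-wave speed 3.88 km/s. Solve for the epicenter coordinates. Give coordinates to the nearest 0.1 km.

Distance from S−P lag: d = Δt · v_P v_S / (v_P − v_S) = Δt · (6.57·3.88)/(6.57−3.88) ≈ 9.4764·Δt.
So d_SEIS-05 = 120.11, d_SEIS-06 = 31.53, d_SEIS-07 = 153.11 km.
Circle about each station: (x − 102.0)² + (y + 22.5)² = 120.11²; (x + 47.2)² + (y + 25.3)² = 31.53²; (x − 95.7)² + (y − 67.6)² = 153.11².
Subtracting pairs of circle equations eliminates x²+y² and gives linear equations (the radical axes):
-298.4 x − 5.6 y = 5389.95
-12.6 x + 180.2 y = -6198.26
Solving the 2×2 system: x ≈ -17.4, y ≈ -35.6 km.

-17.4 km east, -35.6 km north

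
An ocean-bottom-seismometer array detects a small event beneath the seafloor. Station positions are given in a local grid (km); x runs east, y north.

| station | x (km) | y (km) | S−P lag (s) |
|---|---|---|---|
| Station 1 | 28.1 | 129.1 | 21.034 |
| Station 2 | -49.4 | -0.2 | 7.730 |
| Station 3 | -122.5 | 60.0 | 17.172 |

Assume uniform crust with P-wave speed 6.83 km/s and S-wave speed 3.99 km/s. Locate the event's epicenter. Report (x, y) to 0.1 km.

-18.0 km east, -67.4 km north

Distance from S−P lag: d = Δt · v_P v_S / (v_P − v_S) = Δt · (6.83·3.99)/(6.83−3.99) ≈ 9.5957·Δt.
So d_Station 1 = 201.84, d_Station 2 = 74.17, d_Station 3 = 164.78 km.
Circle about each station: (x − 28.1)² + (y − 129.1)² = 201.84²; (x + 49.4)² + (y + 0.2)² = 74.17²; (x + 122.5)² + (y − 60.0)² = 164.78².
Subtracting the Station 1 equation from the Station 2 and Station 3 equations removes the quadratic terms:
-155.0 x − 258.6 y = 20222.18
-301.2 x − 138.2 y = 14736.77
Solving the 2×2 system: x ≈ -18.0, y ≈ -67.4 km.
Check against Station 1 (with the unrounded x, y): √((x − 28.1)²+(y − 129.1)²) = 201.85 ≈ 201.84 km. ✓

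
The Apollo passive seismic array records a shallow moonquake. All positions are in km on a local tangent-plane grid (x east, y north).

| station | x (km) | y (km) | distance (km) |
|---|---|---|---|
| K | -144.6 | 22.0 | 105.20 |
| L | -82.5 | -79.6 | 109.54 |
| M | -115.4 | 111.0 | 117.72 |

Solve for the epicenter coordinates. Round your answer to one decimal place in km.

-39.4 km east, 21.1 km north

Circle about each station: (x + 144.6)² + (y − 22.0)² = 105.20²; (x + 82.5)² + (y + 79.6)² = 109.54²; (x + 115.4)² + (y − 111.0)² = 117.72².
Subtracting pairs of circle equations eliminates x²+y² and gives linear equations (the radical axes):
124.2 x − 203.2 y = -9182.72
58.4 x + 178.0 y = 1454.04
Solving the 2×2 system: x ≈ -39.4, y ≈ 21.1 km.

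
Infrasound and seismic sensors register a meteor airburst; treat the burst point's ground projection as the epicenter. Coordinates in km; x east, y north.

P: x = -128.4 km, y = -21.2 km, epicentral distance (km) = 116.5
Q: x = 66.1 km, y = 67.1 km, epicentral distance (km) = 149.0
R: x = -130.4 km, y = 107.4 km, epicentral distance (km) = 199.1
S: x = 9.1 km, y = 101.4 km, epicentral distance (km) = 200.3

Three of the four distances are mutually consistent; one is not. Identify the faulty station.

S

Solve using three stations at a time. Using P, Q, R (subtract circle equations pairwise → linear system) gives (x, y) ≈ (-17.3, -56.5).
Distances from that point to each station vs reported:
  P: calculated 116.6 vs reported 116.5 → residual 0.1 km
  Q: calculated 149.1 vs reported 149.0 → residual 0.1 km
  R: calculated 199.2 vs reported 199.1 → residual 0.1 km
  S: calculated 160.1 vs reported 200.3 → residual 40.2 km
P, Q, R are mutually consistent (residuals ≈ 0); S is off by 40.2 km.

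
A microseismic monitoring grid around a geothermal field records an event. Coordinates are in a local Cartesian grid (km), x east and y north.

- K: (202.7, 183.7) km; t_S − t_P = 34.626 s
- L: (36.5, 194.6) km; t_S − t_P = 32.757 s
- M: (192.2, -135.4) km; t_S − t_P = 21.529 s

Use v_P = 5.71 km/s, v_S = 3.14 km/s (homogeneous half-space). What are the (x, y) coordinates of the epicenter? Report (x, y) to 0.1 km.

Distance from S−P lag: d = Δt · v_P v_S / (v_P − v_S) = Δt · (5.71·3.14)/(5.71−3.14) ≈ 6.9764·Δt.
So d_K = 241.57, d_L = 228.53, d_M = 150.20 km.
Circle about each station: (x − 202.7)² + (y − 183.7)² = 241.57²; (x − 36.5)² + (y − 194.6)² = 228.53²; (x − 192.2)² + (y + 135.4)² = 150.20².
Subtracting the K equation from the L and M equations removes the quadratic terms:
-332.4 x + 21.8 y = -29501.47
-21.0 x − 638.2 y = 16237.04
Solving the 2×2 system: x ≈ 86.9, y ≈ -28.3 km.

86.9 km east, -28.3 km north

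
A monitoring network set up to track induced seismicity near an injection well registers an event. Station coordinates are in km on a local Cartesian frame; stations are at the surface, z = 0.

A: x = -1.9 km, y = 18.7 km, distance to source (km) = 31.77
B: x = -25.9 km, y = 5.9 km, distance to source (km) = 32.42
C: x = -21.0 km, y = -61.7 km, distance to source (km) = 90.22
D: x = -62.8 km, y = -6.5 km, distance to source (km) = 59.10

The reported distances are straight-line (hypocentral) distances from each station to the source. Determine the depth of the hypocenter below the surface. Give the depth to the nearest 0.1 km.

Each station gives a sphere (x−x_i)² + (y−y_i)² + z² = d_i² (stations at z=0).
Subtracting the A sphere from B and C: z² cancels, leaving linear equations in x and y:
-48.0 x − 25.6 y = 310.60
-38.2 x − 160.8 y = -3235.73
Solving: x ≈ -19.699, y ≈ 24.802 km (keep extra digits for the depth step; rounded: -19.7, 24.8).
Then from the A sphere: z² = 31.77² − (x + 1.9)² − (y − 18.7)² with x = -19.699, y = 24.802, so z ≈ 25.599 ≈ 25.6 km.

depth ≈ 25.6 km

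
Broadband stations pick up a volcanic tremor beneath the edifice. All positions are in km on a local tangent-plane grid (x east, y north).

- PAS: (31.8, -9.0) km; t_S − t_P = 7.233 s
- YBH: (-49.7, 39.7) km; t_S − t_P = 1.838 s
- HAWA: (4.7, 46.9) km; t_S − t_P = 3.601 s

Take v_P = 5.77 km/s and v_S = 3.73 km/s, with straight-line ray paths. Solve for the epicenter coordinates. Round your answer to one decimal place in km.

x ≈ -31.1 km, y ≈ 34.2 km

Distance from S−P lag: d = Δt · v_P v_S / (v_P − v_S) = Δt · (5.77·3.73)/(5.77−3.73) ≈ 10.5500·Δt.
So d_PAS = 76.31, d_YBH = 19.39, d_HAWA = 37.99 km.
Circle about each station: (x − 31.8)² + (y + 9.0)² = 76.31²; (x + 49.7)² + (y − 39.7)² = 19.39²; (x − 4.7)² + (y − 46.9)² = 37.99².
Subtracting the PAS equation from the YBH and HAWA equations removes the quadratic terms:
-163.0 x + 97.4 y = 8401.18
-54.2 x + 111.8 y = 5509.44
Solving the 2×2 system: x ≈ -31.1, y ≈ 34.2 km.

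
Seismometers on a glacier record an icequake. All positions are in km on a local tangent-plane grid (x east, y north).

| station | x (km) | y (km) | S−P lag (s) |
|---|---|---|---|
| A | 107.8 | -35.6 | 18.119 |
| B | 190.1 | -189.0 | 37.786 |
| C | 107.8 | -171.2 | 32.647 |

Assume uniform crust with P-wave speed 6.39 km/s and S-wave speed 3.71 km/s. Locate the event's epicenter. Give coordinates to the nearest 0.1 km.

39.5 km east, 109.4 km north

Distance from S−P lag: d = Δt · v_P v_S / (v_P − v_S) = Δt · (6.39·3.71)/(6.39−3.71) ≈ 8.8459·Δt.
So d_A = 160.28, d_B = 334.25, d_C = 288.79 km.
Circle about each station: (x − 107.8)² + (y + 35.6)² = 160.28²; (x − 190.1)² + (y + 189.0)² = 334.25²; (x − 107.8)² + (y + 171.2)² = 288.79².
Subtracting the A equation from the B and C equations removes the quadratic terms:
164.6 x − 306.8 y = -27062.57
0.0 x − 271.2 y = -29667.91
Solving the 2×2 system: x ≈ 39.5, y ≈ 109.4 km.
Check against A (with the unrounded x, y): √((x − 107.8)²+(y + 35.6)²) = 160.28 ≈ 160.28 km. ✓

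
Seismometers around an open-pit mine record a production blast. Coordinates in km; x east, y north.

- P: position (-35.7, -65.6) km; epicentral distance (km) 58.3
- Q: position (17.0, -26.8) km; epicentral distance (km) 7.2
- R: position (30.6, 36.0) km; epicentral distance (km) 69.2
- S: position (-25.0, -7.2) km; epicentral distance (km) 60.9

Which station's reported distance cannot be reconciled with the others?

S

Solve using three stations at a time. Using P, Q, R (subtract circle equations pairwise → linear system) gives (x, y) ≈ (10.7, -30.3).
Distances from that point to each station vs reported:
  P: calculated 58.3 vs reported 58.3 → residual 0.0 km
  Q: calculated 7.2 vs reported 7.2 → residual 0.0 km
  R: calculated 69.2 vs reported 69.2 → residual 0.0 km
  S: calculated 42.5 vs reported 60.9 → residual 18.4 km
P, Q, R are mutually consistent (residuals ≈ 0); S is off by 18.4 km.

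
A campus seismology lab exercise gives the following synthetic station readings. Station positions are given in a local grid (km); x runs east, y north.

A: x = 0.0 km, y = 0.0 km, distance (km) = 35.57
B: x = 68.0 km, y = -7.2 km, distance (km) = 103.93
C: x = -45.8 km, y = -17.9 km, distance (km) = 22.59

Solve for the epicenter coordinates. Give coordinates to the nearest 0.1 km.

x ≈ -35.5 km, y ≈ 2.2 km

Circle about each station: x² + y² = 35.57²; (x − 68.0)² + (y + 7.2)² = 103.93²; (x + 45.8)² + (y + 17.9)² = 22.59².
Subtracting the A equation from the B and C equations removes the quadratic terms:
136.0 x − 14.4 y = -4860.38
-91.6 x − 35.8 y = 3172.97
Solving the 2×2 system: x ≈ -35.5, y ≈ 2.2 km.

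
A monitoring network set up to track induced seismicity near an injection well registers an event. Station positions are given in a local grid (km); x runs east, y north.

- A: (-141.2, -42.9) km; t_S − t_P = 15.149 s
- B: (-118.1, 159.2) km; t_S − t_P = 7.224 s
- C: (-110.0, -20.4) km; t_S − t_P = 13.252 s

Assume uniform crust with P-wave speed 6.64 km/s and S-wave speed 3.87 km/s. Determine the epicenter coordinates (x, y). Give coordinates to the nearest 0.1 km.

Distance from S−P lag: d = Δt · v_P v_S / (v_P − v_S) = Δt · (6.64·3.87)/(6.64−3.87) ≈ 9.2768·Δt.
So d_A = 140.53, d_B = 67.02, d_C = 122.94 km.
Circle about each station: (x + 141.2)² + (y + 42.9)² = 140.53²; (x + 118.1)² + (y − 159.2)² = 67.02²; (x + 110.0)² + (y + 20.4)² = 122.94².
Subtracting the A equation from the B and C equations removes the quadratic terms:
46.2 x + 404.2 y = 32771.40
62.4 x + 45.0 y = -4627.25
Solving the 2×2 system: x ≈ -144.5, y ≈ 97.6 km.

(-144.5, 97.6)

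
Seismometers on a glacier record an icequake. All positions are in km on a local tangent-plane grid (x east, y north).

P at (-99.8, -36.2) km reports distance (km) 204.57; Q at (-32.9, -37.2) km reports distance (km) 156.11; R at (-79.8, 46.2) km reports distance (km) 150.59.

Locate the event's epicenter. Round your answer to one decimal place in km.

Circle about each station: (x + 99.8)² + (y + 36.2)² = 204.57²; (x + 32.9)² + (y + 37.2)² = 156.11²; (x + 79.8)² + (y − 46.2)² = 150.59².
Subtracting pairs of circle equations eliminates x²+y² and gives linear equations (the radical axes):
133.8 x − 2.0 y = 8674.32
40.0 x + 164.8 y = 16403.54
Solving the 2×2 system: x ≈ 66.1, y ≈ 83.5 km.

x ≈ 66.1 km, y ≈ 83.5 km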